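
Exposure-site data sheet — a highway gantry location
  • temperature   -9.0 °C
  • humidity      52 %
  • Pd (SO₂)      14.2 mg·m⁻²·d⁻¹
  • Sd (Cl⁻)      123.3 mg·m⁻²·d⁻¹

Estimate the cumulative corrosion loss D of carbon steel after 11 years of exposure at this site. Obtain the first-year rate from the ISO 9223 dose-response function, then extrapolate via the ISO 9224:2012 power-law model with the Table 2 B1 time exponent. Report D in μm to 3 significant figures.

D(11) = 31.5 μm

carbon steel: temperature factor f = +0.150·(-19.0) = -2.8500
  sulphur-dioxide contribution → 1.151 μm/a
  chloride contribution → 7.833 μm/a
  ⇒ r_corr(carbon steel) = 8.984 μm/a
ISO 9224: D(t) = r_corr · t^b with b = 0.523 (carbon steel, B1)
  D(11) = 8.984 × 11^0.523 = 8.984 × 3.505 = 31.48 μm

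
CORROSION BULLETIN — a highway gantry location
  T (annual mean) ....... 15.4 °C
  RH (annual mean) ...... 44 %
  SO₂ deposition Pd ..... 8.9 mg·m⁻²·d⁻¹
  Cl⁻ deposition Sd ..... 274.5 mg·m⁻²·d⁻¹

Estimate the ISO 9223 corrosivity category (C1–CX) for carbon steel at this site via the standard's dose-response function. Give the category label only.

C3

carbon steel: f(T) = -0.054·(T−10) [T>10 °C] = -0.2916
  SO₂ term: 1.77·8.9^0.52·exp(0.02·44-0.2916) = 9.936
  Sd branch = 0.102·Sd^0.62·e^(0.033·RH+0.04·T) = 26.22 μm/a
  sum: 9.936 + 26.22 → r_corr = 36.15 μm/a
ISO 9223 Table 2 (carbon steel): 25 < 36.2 ≤ 50 μm/a ⇒ C3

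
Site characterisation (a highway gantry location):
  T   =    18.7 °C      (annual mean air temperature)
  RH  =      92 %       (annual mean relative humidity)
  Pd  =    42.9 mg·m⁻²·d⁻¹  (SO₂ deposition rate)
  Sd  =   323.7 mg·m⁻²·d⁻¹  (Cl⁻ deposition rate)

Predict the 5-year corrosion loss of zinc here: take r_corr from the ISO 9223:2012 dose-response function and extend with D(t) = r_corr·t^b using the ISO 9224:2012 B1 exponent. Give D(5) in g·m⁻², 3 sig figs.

zinc: T>10 °C ⇒ hinge -0.071·(18.7−10) = -0.6177
  Pd branch = 0.0129·Pd^0.44·e^(0.046·RH+f) = 2.503 μm/a
  Cl⁻ term: 0.0175·323.7^0.57·exp(0.008·92+0.085·18.7) = 4.828
  r_corr = 2.503 + 4.828 = 7.332 μm/a
Long-term exponent b (ISO 9224 Table 2, B1) = 0.813
  D(5) = 7.332 × 5^0.813 = 7.332 × 3.701 = 27.13 μm
  Mass loss = 27.13 μm × 7.14 g/cm³ = 193.7 g·m⁻²

D(5) = 194 g·m⁻²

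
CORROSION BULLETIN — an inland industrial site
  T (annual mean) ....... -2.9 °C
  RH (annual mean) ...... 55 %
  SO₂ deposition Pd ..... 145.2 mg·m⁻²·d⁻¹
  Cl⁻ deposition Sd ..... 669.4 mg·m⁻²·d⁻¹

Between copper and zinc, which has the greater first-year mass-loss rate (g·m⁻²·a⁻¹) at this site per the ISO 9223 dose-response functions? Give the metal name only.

zinc

copper: T≤10 °C ⇒ hinge +0.126·(-2.9−10) = -1.6254
  sulphur-dioxide contribution → 0.09767 μm/a
  chloride contribution → 0.3731 μm/a
  ⇒ r_corr(copper) = 0.4708 μm/a
  mass loss = 0.4708 μm/a × 8.96 g/cm³ = 4.218 g·m⁻²·a⁻¹
zinc: f(T) = +0.038·(T−10) [T≤10 °C] = -0.4902
  sulphur-dioxide contribution → 0.8866 μm/a
  chloride contribution → 0.8664 μm/a
  total first-year rate 1.753 μm/a
  mass loss = 1.753 μm/a × 7.14 g/cm³ = 12.52 g·m⁻²·a⁻¹
Ordering by g·m⁻²·a⁻¹: zinc (12.5) > copper (4.22)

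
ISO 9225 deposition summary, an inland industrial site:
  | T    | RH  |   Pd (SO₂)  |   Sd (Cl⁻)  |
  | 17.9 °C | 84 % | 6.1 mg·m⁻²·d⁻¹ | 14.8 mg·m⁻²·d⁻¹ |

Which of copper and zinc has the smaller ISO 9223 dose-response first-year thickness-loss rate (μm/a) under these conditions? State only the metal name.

copper: temperature factor f = -0.080·(7.9) = -0.6320
  Pd branch = 0.0053·Pd^0.26·e^(0.059·RH+f) = 0.6403 μm/a
  Cl⁻ term: 0.01025·14.8^0.27·exp(0.036·84+0.049·17.9) = 1.049
  sum: 0.6403 + 1.049 → r_corr = 1.69 μm/a
zinc: T>10 °C ⇒ hinge -0.071·(17.9−10) = -0.5609
  SO₂ term: 0.0129·6.1^0.44·exp(0.046·84-0.5609) = 0.7774
  Cl⁻ term: 0.0175·14.8^0.57·exp(0.008·84+0.085·17.9) = 0.729
  r_corr = 0.7774 + 0.729 = 1.506 μm/a
Ordering by μm/a: copper (1.69) > zinc (1.51)

zinc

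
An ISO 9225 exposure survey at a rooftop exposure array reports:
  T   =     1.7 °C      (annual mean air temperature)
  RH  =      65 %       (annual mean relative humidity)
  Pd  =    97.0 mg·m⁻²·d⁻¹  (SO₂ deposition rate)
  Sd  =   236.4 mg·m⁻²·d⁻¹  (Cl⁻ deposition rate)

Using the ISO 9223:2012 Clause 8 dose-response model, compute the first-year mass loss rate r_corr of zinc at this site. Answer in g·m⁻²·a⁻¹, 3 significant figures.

zinc: T≤10 °C ⇒ hinge +0.038·(1.7−10) = -0.3154
  sulphur-dioxide contribution → 1.401 μm/a
  chloride contribution → 0.7667 μm/a
  total first-year rate 2.167 μm/a
Convert to mass loss: 2.167 μm/a × 7.14 g/cm³ = 15.47 g·m⁻²·a⁻¹

r_corr = 15.5 g·m⁻²·a⁻¹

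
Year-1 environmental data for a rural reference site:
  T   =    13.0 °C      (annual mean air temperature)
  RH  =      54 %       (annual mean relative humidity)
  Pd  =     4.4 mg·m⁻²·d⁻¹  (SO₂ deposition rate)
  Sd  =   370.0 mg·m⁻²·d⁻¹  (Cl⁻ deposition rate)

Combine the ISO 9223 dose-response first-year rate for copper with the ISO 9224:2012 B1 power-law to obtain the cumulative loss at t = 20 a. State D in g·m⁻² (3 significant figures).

D(20) = 54.0 g·m⁻²

copper: f(T) = -0.080·(T−10) [T>10 °C] = -0.2400
  sulphur-dioxide contribution → 0.1483 μm/a
  chloride contribution → 0.6684 μm/a
  ⇒ r_corr(copper) = 0.8167 μm/a
Long-term exponent b (ISO 9224 Table 2, B1) = 0.667
  D(20) = 0.8167 × 20^0.667 = 0.8167 × 7.375 = 6.023 μm
  Mass loss = 6.023 μm × 8.96 g/cm³ = 53.97 g·m⁻²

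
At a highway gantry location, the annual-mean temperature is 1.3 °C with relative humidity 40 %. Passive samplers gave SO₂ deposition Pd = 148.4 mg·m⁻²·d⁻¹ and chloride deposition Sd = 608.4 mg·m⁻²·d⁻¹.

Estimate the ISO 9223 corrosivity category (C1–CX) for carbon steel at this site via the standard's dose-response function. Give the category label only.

carbon steel: temperature factor f = +0.150·(-8.7) = -1.3050
  SO₂ term: 1.77·148.4^0.52·exp(0.02·40-1.3050) = 14.38
  Sd branch = 0.102·Sd^0.62·e^(0.033·RH+0.04·T) = 21.41 μm/a
  r_corr = 14.38 + 21.41 = 35.79 μm/a
ISO 9223 Table 2 (carbon steel): 25 < 35.8 ≤ 50 μm/a ⇒ C3

C3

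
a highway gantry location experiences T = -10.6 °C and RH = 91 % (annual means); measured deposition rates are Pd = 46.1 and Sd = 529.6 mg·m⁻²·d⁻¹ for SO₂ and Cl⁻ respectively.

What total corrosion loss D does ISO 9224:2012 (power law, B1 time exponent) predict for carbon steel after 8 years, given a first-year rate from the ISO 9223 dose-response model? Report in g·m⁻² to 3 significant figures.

carbon steel: T≤10 °C ⇒ hinge +0.150·(-10.6−10) = -3.0900
  Pd branch = 1.77·Pd^0.52·e^(0.02·RH+f) = 3.644 μm/a
  Sd branch = 0.102·Sd^0.62·e^(0.033·RH+0.04·T) = 65.69 μm/a
  sum: 3.644 + 65.69 → r_corr = 69.33 μm/a
Power-law: D(8) = r_corr · 8^0.523
  D(8) = 69.33 × 8^0.523 = 69.33 × 2.967 = 205.7 μm
  Mass loss = 205.7 μm × 7.85 g/cm³ = 1615 g·m⁻²

D(8) = 1.61e+03 g·m⁻²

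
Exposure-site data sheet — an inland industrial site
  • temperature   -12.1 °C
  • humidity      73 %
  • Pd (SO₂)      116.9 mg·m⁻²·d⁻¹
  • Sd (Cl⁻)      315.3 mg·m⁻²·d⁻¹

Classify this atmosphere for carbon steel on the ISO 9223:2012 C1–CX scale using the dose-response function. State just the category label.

C3

carbon steel: T≤10 °C ⇒ hinge +0.150·(-12.1−10) = -3.3150
  sulphur-dioxide contribution → 3.293 μm/a
  chloride contribution → 24.76 μm/a
  total first-year rate 28.06 μm/a
28.1 μm/a falls in (25, 50] for carbon steel → category C3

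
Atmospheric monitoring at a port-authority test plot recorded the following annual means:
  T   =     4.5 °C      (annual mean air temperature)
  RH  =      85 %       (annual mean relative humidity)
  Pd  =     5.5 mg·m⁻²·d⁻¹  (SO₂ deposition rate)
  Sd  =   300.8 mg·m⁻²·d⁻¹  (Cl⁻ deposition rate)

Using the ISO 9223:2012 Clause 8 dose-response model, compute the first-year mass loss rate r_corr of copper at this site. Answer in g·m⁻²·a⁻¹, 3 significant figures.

r_corr = 17.0 g·m⁻²·a⁻¹

copper: f(T) = +0.126·(T−10) [T≤10 °C] = -0.6930
  sulphur-dioxide contribution → 0.622 μm/a
  chloride contribution → 1.272 μm/a
  total first-year rate 1.894 μm/a
Convert to mass loss: 1.894 μm/a × 8.96 g/cm³ = 16.97 g·m⁻²·a⁻¹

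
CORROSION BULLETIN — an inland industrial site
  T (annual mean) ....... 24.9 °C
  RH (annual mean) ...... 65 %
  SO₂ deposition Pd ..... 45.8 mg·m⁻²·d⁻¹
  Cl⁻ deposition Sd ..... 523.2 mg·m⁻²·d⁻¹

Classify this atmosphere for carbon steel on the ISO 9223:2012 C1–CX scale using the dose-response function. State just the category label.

C5

carbon steel: temperature factor f = -0.054·(14.9) = -0.8046
  Pd branch = 1.77·Pd^0.52·e^(0.02·RH+f) = 21.22 μm/a
  Cl⁻ term: 0.102·523.2^0.62·exp(0.033·65+0.04·24.9) = 114.4
  r_corr = 21.22 + 114.4 = 135.6 μm/a
Category bounds: 80…200 μm/a bracket r_corr ⇒ C5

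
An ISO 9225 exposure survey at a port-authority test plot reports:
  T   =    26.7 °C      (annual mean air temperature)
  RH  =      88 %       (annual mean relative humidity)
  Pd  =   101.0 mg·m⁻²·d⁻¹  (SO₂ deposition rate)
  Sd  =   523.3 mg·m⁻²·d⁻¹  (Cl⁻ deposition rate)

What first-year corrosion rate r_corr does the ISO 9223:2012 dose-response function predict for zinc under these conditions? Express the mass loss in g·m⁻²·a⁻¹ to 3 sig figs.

zinc: T>10 °C ⇒ hinge -0.071·(26.7−10) = -1.1857
  Pd branch = 0.0129·Pd^0.44·e^(0.046·RH+f) = 1.72 μm/a
  Sd branch = 0.0175·Sd^0.57·e^(0.008·RH+0.085·T) = 12.14 μm/a
  r_corr = 1.72 + 12.14 = 13.86 μm/a
Convert to mass loss: 13.86 μm/a × 7.14 g/cm³ = 98.94 g·m⁻²·a⁻¹

r_corr = 98.9 g·m⁻²·a⁻¹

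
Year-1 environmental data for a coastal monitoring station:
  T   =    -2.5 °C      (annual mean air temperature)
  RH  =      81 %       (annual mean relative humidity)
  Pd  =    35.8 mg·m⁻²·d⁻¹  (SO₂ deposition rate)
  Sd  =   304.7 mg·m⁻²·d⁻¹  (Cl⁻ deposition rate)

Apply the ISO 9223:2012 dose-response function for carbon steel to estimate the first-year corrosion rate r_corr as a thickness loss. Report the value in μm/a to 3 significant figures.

r_corr = 55.2 μm/a

carbon steel: f(T) = +0.150·(T−10) [T≤10 °C] = -1.8750
  SO₂ term: 1.77·35.8^0.52·exp(0.02·81-1.8750) = 8.816
  Sd branch = 0.102·Sd^0.62·e^(0.033·RH+0.04·T) = 46.35 μm/a
  sum: 8.816 + 46.35 → r_corr = 55.16 μm/a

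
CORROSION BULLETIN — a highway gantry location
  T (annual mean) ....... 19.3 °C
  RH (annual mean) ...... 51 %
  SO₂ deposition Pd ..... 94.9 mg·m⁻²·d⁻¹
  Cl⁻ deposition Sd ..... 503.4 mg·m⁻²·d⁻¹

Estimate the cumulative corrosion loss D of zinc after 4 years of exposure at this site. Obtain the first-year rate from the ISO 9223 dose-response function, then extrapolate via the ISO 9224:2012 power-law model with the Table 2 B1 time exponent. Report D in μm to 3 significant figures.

D(4) = 16.1 μm

zinc: T>10 °C ⇒ hinge -0.071·(19.3−10) = -0.6603
  SO₂ term: 0.0129·94.9^0.44·exp(0.046·51-0.6603) = 0.516
  Cl⁻ term: 0.0175·503.4^0.57·exp(0.008·51+0.085·19.3) = 4.707
  sum: 0.516 + 4.707 → r_corr = 5.223 μm/a
Power-law: D(4) = r_corr · 4^0.813
  D(4) = 5.223 × 4^0.813 = 5.223 × 3.087 = 16.12 μm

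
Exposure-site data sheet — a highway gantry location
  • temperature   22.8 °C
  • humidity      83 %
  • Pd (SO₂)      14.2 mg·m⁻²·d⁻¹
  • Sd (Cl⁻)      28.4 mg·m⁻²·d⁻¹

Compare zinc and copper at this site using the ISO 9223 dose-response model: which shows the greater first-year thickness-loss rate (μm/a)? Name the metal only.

zinc: temperature factor f = -0.071·(12.8) = -0.9088
  SO₂ term: 0.0129·14.2^0.44·exp(0.046·83-0.9088) = 0.7604
  Sd branch = 0.0175·Sd^0.57·e^(0.008·RH+0.085·T) = 1.59 μm/a
  sum: 0.7604 + 1.59 → r_corr = 2.351 μm/a
copper: f(T) = -0.080·(T−10) [T>10 °C] = -1.0240
  SO₂ term: 0.0053·14.2^0.26·exp(0.059·83-1.0240) = 0.508
  Sd branch = 0.01025·Sd^0.27·e^(0.036·RH+0.049·T) = 1.535 μm/a
  sum: 0.508 + 1.535 → r_corr = 2.043 μm/a
Ordering by μm/a: zinc (2.35) > copper (2.04)

zinc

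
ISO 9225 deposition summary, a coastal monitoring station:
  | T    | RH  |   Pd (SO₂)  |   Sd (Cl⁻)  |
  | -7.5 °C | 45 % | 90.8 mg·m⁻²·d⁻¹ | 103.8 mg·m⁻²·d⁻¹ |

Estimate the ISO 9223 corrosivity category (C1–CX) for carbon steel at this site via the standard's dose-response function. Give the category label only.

carbon steel: temperature factor f = +0.150·(-17.5) = -2.6250
  SO₂ term: 1.77·90.8^0.52·exp(0.02·45-2.6250) = 3.289
  Cl⁻ term: 0.102·103.8^0.62·exp(0.033·45+0.04·-7.5) = 5.933
  sum: 3.289 + 5.933 → r_corr = 9.222 μm/a
9.22 μm/a falls in (1.3, 25] for carbon steel → category C2

C2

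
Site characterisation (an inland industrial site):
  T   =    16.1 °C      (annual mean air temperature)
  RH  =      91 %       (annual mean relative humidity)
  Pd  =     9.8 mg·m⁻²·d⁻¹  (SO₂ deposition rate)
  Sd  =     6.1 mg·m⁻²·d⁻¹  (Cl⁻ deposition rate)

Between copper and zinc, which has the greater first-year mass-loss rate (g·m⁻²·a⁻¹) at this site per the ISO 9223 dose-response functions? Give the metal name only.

copper

copper: temperature factor f = -0.080·(6.1) = -0.4880
  Pd branch = 0.0053·Pd^0.26·e^(0.059·RH+f) = 1.264 μm/a
  Cl⁻ term: 0.01025·6.1^0.27·exp(0.036·91+0.049·16.1) = 0.973
  r_corr = 1.264 + 0.973 = 2.237 μm/a
  mass loss = 2.237 μm/a × 8.96 g/cm³ = 20.04 g·m⁻²·a⁻¹
zinc: T>10 °C ⇒ hinge -0.071·(16.1−10) = -0.4331
  SO₂ term: 0.0129·9.8^0.44·exp(0.046·91-0.4331) = 1.502
  Cl⁻ term: 0.0175·6.1^0.57·exp(0.008·91+0.085·16.1) = 0.3992
  sum: 1.502 + 0.3992 → r_corr = 1.901 μm/a
  mass loss = 1.901 μm/a × 7.14 g/cm³ = 13.57 g·m⁻²·a⁻¹
Ordering by g·m⁻²·a⁻¹: copper (20) > zinc (13.6)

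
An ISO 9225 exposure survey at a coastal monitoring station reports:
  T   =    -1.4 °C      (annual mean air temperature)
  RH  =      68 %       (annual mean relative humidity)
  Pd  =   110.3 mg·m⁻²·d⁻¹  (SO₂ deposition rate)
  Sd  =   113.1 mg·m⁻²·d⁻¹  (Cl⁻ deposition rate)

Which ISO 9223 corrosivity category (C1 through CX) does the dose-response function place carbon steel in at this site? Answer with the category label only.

C3

carbon steel: T≤10 °C ⇒ hinge +0.150·(-1.4−10) = -1.7100
  SO₂ term: 1.77·110.3^0.52·exp(0.02·68-1.7100) = 14.39
  Cl⁻ term: 0.102·113.1^0.62·exp(0.033·68+0.04·-1.4) = 17.06
  sum: 14.39 + 17.06 → r_corr = 31.45 μm/a
Category bounds: 25…50 μm/a bracket r_corr ⇒ C3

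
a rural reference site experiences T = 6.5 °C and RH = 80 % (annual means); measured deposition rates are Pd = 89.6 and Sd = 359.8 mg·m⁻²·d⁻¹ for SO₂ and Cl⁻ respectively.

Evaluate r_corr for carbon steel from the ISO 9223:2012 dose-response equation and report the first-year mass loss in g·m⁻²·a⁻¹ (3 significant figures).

carbon steel: T≤10 °C ⇒ hinge +0.150·(6.5−10) = -0.5250
  SO₂ term: 1.77·89.6^0.52·exp(0.02·80-0.5250) = 53.71
  Cl⁻ term: 0.102·359.8^0.62·exp(0.033·80+0.04·6.5) = 71.25
  sum: 53.71 + 71.25 → r_corr = 125 μm/a
Convert to mass loss: 125 μm/a × 7.85 g/cm³ = 981 g·m⁻²·a⁻¹

r_corr = 981 g·m⁻²·a⁻¹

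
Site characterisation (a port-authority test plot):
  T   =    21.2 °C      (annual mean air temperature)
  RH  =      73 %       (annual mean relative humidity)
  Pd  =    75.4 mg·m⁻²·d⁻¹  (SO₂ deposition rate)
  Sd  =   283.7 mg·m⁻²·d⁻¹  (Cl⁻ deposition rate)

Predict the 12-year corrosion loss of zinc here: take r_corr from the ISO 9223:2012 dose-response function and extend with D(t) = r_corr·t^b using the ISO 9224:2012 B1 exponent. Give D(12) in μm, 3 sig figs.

D(12) = 44.3 μm

zinc: f(T) = -0.071·(T−10) [T>10 °C] = -0.7952
  SO₂ term: 0.0129·75.4^0.44·exp(0.046·73-0.7952) = 1.121
  Cl⁻ term: 0.0175·283.7^0.57·exp(0.008·73+0.085·21.2) = 4.758
  sum: 1.121 + 4.758 → r_corr = 5.879 μm/a
Long-term exponent b (ISO 9224 Table 2, B1) = 0.813
  D(12) = 5.879 × 12^0.813 = 5.879 × 7.54 = 44.33 μm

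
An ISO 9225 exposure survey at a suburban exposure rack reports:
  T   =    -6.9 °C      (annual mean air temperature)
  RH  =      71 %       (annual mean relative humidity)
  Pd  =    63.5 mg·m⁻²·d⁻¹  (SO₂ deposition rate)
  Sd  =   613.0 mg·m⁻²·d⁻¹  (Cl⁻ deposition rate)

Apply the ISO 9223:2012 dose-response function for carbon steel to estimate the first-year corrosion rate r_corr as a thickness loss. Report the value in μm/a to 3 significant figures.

carbon steel: f(T) = +0.150·(T−10) [T≤10 °C] = -2.5350
  SO₂ term: 1.77·63.5^0.52·exp(0.02·71-2.5350) = 5.025
  Sd branch = 0.102·Sd^0.62·e^(0.033·RH+0.04·T) = 43.1 μm/a
  r_corr = 5.025 + 43.1 = 48.13 μm/a

r_corr = 48.1 μm/a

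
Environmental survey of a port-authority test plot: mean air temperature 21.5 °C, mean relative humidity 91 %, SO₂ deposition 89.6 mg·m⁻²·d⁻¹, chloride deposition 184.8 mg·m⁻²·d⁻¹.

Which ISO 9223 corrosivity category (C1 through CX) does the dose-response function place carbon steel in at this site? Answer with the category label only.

carbon steel: temperature factor f = -0.054·(11.5) = -0.6210
  sulphur-dioxide contribution → 60.8 μm/a
  chloride contribution → 123.5 μm/a
  ⇒ r_corr(carbon steel) = 184.3 μm/a
Category bounds: 80…200 μm/a bracket r_corr ⇒ C5

C5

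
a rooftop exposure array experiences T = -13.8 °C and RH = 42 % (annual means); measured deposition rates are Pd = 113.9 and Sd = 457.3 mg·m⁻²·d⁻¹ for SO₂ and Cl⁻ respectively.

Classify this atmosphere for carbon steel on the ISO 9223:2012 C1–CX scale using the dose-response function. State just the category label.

carbon steel: temperature factor f = +0.150·(-23.8) = -3.5700
  Pd branch = 1.77·Pd^0.52·e^(0.02·RH+f) = 1.354 μm/a
  Sd branch = 0.102·Sd^0.62·e^(0.033·RH+0.04·T) = 10.47 μm/a
  r_corr = 1.354 + 10.47 = 11.83 μm/a
Category bounds: 1.3…25 μm/a bracket r_corr ⇒ C2

C2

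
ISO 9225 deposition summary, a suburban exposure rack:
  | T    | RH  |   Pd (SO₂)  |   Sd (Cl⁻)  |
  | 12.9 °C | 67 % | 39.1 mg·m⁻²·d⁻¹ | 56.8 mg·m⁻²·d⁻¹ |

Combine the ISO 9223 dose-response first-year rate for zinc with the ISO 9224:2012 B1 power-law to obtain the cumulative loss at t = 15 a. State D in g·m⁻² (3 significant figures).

zinc: f(T) = -0.071·(T−10) [T>10 °C] = -0.2059
  Pd branch = 0.0129·Pd^0.44·e^(0.046·RH+f) = 1.149 μm/a
  Sd branch = 0.0175·Sd^0.57·e^(0.008·RH+0.085·T) = 0.8954 μm/a
  sum: 1.149 + 0.8954 → r_corr = 2.044 μm/a
Power-law: D(15) = r_corr · 15^0.813
  D(15) = 2.044 × 15^0.813 = 2.044 × 9.04 = 18.48 μm
  Mass loss = 18.48 μm × 7.14 g/cm³ = 131.9 g·m⁻²

D(15) = 132 g·m⁻²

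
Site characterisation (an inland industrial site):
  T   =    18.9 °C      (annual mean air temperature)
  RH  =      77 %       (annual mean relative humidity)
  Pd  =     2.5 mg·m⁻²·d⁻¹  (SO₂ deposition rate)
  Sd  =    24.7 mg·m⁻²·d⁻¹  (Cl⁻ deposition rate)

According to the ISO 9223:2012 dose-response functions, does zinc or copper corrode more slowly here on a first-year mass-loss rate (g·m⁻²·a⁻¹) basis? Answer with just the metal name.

zinc

zinc: temperature factor f = -0.071·(8.9) = -0.6319
  SO₂ term: 0.0129·2.5^0.44·exp(0.046·77-0.6319) = 0.3544
  Sd branch = 0.0175·Sd^0.57·e^(0.008·RH+0.085·T) = 1.005 μm/a
  r_corr = 0.3544 + 1.005 = 1.359 μm/a
  mass loss = 1.359 μm/a × 7.14 g/cm³ = 9.705 g·m⁻²·a⁻¹
copper: temperature factor f = -0.080·(8.9) = -0.7120
  Pd branch = 0.0053·Pd^0.26·e^(0.059·RH+f) = 0.3101 μm/a
  Sd branch = 0.01025·Sd^0.27·e^(0.036·RH+0.049·T) = 0.9836 μm/a
  sum: 0.3101 + 0.9836 → r_corr = 1.294 μm/a
  mass loss = 1.294 μm/a × 8.96 g/cm³ = 11.59 g·m⁻²·a⁻¹
Ordering by g·m⁻²·a⁻¹: copper (11.6) > zinc (9.71)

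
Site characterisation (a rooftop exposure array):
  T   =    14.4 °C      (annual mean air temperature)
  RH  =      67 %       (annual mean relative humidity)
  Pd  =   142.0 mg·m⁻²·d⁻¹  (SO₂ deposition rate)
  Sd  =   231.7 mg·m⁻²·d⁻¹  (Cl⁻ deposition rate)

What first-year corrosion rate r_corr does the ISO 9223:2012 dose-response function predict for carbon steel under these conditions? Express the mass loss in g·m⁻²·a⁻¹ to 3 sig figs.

carbon steel: f(T) = -0.054·(T−10) [T>10 °C] = -0.2376
  SO₂ term: 1.77·142.0^0.52·exp(0.02·67-0.2376) = 70.13
  Sd branch = 0.102·Sd^0.62·e^(0.033·RH+0.04·T) = 48.44 μm/a
  r_corr = 70.13 + 48.44 = 118.6 μm/a
Convert to mass loss: 118.6 μm/a × 7.85 g/cm³ = 930.8 g·m⁻²·a⁻¹

r_corr = 931 g·m⁻²·a⁻¹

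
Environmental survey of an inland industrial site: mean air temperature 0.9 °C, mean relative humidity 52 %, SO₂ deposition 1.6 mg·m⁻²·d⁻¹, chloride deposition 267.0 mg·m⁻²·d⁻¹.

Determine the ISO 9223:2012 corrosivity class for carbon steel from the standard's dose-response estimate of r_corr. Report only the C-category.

C2

carbon steel: temperature factor f = +0.150·(-9.1) = -1.3650
  sulphur-dioxide contribution → 1.633 μm/a
  chloride contribution → 18.79 μm/a
  ⇒ r_corr(carbon steel) = 20.42 μm/a
Category bounds: 1.3…25 μm/a bracket r_corr ⇒ C2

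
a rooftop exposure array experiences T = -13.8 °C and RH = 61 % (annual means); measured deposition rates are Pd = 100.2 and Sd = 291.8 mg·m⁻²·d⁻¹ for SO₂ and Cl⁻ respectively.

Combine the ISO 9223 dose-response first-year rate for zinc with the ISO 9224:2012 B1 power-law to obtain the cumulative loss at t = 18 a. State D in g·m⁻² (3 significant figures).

zinc: temperature factor f = +0.038·(-23.8) = -0.9044
  sulphur-dioxide contribution → 0.6559 μm/a
  chloride contribution → 0.2242 μm/a
  total first-year rate 0.8801 μm/a
ISO 9224: D(t) = r_corr · t^b with b = 0.813 (zinc, B1)
  D(18) = 0.8801 × 18^0.813 = 0.8801 × 10.48 = 9.227 μm
  Mass loss = 9.227 μm × 7.14 g/cm³ = 65.88 g·m⁻²

D(18) = 65.9 g·m⁻²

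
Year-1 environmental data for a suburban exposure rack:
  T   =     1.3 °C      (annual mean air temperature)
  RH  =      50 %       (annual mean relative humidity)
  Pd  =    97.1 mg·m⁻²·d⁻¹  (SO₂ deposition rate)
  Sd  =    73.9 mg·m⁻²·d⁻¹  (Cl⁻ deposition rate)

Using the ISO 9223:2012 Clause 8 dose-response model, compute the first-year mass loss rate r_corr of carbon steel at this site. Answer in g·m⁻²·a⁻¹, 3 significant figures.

r_corr = 174 g·m⁻²·a⁻¹

carbon steel: temperature factor f = +0.150·(-8.7) = -1.3050
  SO₂ term: 1.77·97.1^0.52·exp(0.02·50-1.3050) = 14.09
  Cl⁻ term: 0.102·73.9^0.62·exp(0.033·50+0.04·1.3) = 8.06
  sum: 14.09 + 8.06 → r_corr = 22.15 μm/a
Convert to mass loss: 22.15 μm/a × 7.85 g/cm³ = 173.9 g·m⁻²·a⁻¹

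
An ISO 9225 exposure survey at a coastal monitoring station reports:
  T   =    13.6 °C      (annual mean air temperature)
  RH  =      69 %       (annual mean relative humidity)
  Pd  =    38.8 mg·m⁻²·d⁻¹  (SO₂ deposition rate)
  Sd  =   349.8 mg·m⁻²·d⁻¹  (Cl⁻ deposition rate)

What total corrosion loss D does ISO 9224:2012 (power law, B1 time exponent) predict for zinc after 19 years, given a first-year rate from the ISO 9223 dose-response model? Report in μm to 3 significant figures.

D(19) = 42.9 μm

zinc: f(T) = -0.071·(T−10) [T>10 °C] = -0.2556
  Pd branch = 0.0129·Pd^0.44·e^(0.046·RH+f) = 1.194 μm/a
  Sd branch = 0.0175·Sd^0.57·e^(0.008·RH+0.085·T) = 2.721 μm/a
  r_corr = 1.194 + 2.721 = 3.916 μm/a
Long-term exponent b (ISO 9224 Table 2, B1) = 0.813
  D(19) = 3.916 × 19^0.813 = 3.916 × 10.96 = 42.9 μm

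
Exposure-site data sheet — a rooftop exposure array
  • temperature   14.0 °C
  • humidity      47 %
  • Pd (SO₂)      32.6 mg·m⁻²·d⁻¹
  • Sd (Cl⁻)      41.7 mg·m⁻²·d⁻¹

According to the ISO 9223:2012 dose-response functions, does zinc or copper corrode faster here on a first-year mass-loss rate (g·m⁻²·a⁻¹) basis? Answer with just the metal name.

zinc: f(T) = -0.071·(T−10) [T>10 °C] = -0.2840
  SO₂ term: 0.0129·32.6^0.44·exp(0.046·47-0.2840) = 0.3909
  Sd branch = 0.0175·Sd^0.57·e^(0.008·RH+0.085·T) = 0.7025 μm/a
  r_corr = 0.3909 + 0.7025 = 1.093 μm/a
  mass loss = 1.093 μm/a × 7.14 g/cm³ = 7.806 g·m⁻²·a⁻¹
copper: T>10 °C ⇒ hinge -0.080·(14.0−10) = -0.3200
  SO₂ term: 0.0053·32.6^0.26·exp(0.059·47-0.3200) = 0.1524
  Cl⁻ term: 0.01025·41.7^0.27·exp(0.036·47+0.049·14.0) = 0.3026
  r_corr = 0.1524 + 0.3026 = 0.455 μm/a
  mass loss = 0.455 μm/a × 8.96 g/cm³ = 4.077 g·m⁻²·a⁻¹
Ordering by g·m⁻²·a⁻¹: zinc (7.81) > copper (4.08)

zinc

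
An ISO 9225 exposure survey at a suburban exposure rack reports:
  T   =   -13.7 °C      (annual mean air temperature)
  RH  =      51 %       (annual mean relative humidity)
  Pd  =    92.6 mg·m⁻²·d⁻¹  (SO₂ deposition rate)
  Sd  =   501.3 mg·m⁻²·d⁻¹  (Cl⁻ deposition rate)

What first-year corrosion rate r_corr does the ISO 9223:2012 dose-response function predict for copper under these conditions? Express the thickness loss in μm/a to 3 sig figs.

copper: temperature factor f = +0.126·(-23.7) = -2.9862
  Pd branch = 0.0053·Pd^0.26·e^(0.059·RH+f) = 0.0176 μm/a
  Cl⁻ term: 0.01025·501.3^0.27·exp(0.036·51+0.049·-13.7) = 0.176
  r_corr = 0.0176 + 0.176 = 0.1936 μm/a

r_corr = 0.194 μm/a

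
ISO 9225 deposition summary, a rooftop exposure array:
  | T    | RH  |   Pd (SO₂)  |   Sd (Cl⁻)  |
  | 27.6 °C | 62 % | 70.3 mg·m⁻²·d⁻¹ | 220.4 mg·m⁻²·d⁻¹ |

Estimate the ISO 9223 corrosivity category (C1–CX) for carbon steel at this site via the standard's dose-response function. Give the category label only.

C5

carbon steel: T>10 °C ⇒ hinge -0.054·(27.6−10) = -0.9504
  SO₂ term: 1.77·70.3^0.52·exp(0.02·62-0.9504) = 21.59
  Cl⁻ term: 0.102·220.4^0.62·exp(0.033·62+0.04·27.6) = 67.52
  sum: 21.59 + 67.52 → r_corr = 89.1 μm/a
89.1 μm/a falls in (80, 200] for carbon steel → category C5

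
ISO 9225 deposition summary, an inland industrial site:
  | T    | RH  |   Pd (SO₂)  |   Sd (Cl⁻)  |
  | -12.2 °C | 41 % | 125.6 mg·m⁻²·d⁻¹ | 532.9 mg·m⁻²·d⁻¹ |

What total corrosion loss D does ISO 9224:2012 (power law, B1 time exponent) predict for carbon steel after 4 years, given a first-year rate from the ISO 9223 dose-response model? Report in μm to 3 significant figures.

carbon steel: temperature factor f = +0.150·(-22.2) = -3.3300
  SO₂ term: 1.77·125.6^0.52·exp(0.02·41-3.3300) = 1.776
  Cl⁻ term: 0.102·532.9^0.62·exp(0.033·41+0.04·-12.2) = 11.88
  sum: 1.776 + 11.88 → r_corr = 13.65 μm/a
Power-law: D(4) = r_corr · 4^0.523
  D(4) = 13.65 × 4^0.523 = 13.65 × 2.065 = 28.19 μm

D(4) = 28.2 μm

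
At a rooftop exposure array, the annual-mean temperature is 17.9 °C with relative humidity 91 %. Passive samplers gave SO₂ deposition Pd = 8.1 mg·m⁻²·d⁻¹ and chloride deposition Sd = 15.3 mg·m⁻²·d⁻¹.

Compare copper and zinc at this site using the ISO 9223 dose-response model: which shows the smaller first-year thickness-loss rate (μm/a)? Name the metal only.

copper: f(T) = -0.080·(T−10) [T>10 °C] = -0.6320
  Pd branch = 0.0053·Pd^0.26·e^(0.059·RH+f) = 1.042 μm/a
  Sd branch = 0.01025·Sd^0.27·e^(0.036·RH+0.049·T) = 1.362 μm/a
  sum: 1.042 + 1.362 → r_corr = 2.404 μm/a
zinc: T>10 °C ⇒ hinge -0.071·(17.9−10) = -0.5609
  SO₂ term: 0.0129·8.1^0.44·exp(0.046·91-0.5609) = 1.215
  Cl⁻ term: 0.0175·15.3^0.57·exp(0.008·91+0.085·17.9) = 0.7857
  sum: 1.215 + 0.7857 → r_corr = 2.001 μm/a
Ordering by μm/a: copper (2.4) > zinc (2)

zinc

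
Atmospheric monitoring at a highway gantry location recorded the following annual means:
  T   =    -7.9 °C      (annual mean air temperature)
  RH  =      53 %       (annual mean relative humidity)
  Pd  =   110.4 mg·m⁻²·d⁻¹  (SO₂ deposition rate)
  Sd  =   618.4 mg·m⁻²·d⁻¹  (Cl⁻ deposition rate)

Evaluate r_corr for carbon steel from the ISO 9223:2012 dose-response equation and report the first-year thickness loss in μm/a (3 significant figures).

r_corr = 27.0 μm/a

carbon steel: f(T) = +0.150·(T−10) [T≤10 °C] = -2.6850
  Pd branch = 1.77·Pd^0.52·e^(0.02·RH+f) = 4.023 μm/a
  Cl⁻ term: 0.102·618.4^0.62·exp(0.033·53+0.04·-7.9) = 22.99
  sum: 4.023 + 22.99 → r_corr = 27.01 μm/a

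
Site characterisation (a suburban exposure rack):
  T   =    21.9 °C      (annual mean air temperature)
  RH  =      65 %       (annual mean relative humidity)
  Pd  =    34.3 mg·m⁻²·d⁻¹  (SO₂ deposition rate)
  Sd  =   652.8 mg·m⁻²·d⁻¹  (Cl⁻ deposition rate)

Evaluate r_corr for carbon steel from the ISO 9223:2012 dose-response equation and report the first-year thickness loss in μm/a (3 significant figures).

r_corr = 138 μm/a

carbon steel: temperature factor f = -0.054·(11.9) = -0.6426
  Pd branch = 1.77·Pd^0.52·e^(0.02·RH+f) = 21.47 μm/a
  Sd branch = 0.102·Sd^0.62·e^(0.033·RH+0.04·T) = 116.4 μm/a
  sum: 21.47 + 116.4 → r_corr = 137.8 μm/a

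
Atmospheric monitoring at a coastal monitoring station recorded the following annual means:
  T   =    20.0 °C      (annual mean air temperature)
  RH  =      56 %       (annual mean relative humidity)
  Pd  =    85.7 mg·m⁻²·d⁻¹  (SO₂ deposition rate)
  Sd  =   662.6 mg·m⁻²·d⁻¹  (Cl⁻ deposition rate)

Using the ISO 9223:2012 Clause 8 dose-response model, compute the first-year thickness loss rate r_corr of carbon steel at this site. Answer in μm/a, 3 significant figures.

r_corr = 113 μm/a

carbon steel: f(T) = -0.054·(T−10) [T>10 °C] = -0.5400
  SO₂ term: 1.77·85.7^0.52·exp(0.02·56-0.5400) = 31.99
  Sd branch = 0.102·Sd^0.62·e^(0.033·RH+0.04·T) = 80.87 μm/a
  r_corr = 31.99 + 80.87 = 112.9 μm/a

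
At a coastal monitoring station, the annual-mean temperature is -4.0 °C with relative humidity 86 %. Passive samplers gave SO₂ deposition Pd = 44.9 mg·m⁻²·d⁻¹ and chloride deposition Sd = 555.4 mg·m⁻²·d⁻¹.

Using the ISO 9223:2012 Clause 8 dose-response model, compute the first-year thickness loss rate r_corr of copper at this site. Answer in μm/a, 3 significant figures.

copper: T≤10 °C ⇒ hinge +0.126·(-4.0−10) = -1.7640
  SO₂ term: 0.0053·44.9^0.26·exp(0.059·86-1.7640) = 0.3903
  Cl⁻ term: 0.01025·555.4^0.27·exp(0.036·86+0.049·-4.0) = 1.026
  sum: 0.3903 + 1.026 → r_corr = 1.416 μm/a

r_corr = 1.42 μm/a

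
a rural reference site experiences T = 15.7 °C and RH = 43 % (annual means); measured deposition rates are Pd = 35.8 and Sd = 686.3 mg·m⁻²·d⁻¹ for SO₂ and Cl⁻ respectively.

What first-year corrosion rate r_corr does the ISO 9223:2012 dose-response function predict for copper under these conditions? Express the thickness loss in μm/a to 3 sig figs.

r_corr = 0.714 μm/a

copper: temperature factor f = -0.080·(5.7) = -0.4560
  SO₂ term: 0.0053·35.8^0.26·exp(0.059·43-0.4560) = 0.1077
  Cl⁻ term: 0.01025·686.3^0.27·exp(0.036·43+0.049·15.7) = 0.6067
  r_corr = 0.1077 + 0.6067 = 0.7144 μm/a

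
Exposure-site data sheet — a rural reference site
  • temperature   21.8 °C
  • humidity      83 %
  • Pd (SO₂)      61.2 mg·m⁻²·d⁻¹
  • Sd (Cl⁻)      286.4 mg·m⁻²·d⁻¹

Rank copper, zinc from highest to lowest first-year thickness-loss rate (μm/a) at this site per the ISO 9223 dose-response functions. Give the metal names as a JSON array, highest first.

["zinc", "copper"]

copper: temperature factor f = -0.080·(11.8) = -0.9440
  sulphur-dioxide contribution → 0.8046 μm/a
  chloride contribution → 2.727 μm/a
  ⇒ r_corr(copper) = 3.532 μm/a
zinc: temperature factor f = -0.071·(11.8) = -0.8378
  sulphur-dioxide contribution → 1.553 μm/a
  chloride contribution → 5.453 μm/a
  ⇒ r_corr(zinc) = 7.006 μm/a
Ordering by μm/a: zinc (7.01) > copper (3.53)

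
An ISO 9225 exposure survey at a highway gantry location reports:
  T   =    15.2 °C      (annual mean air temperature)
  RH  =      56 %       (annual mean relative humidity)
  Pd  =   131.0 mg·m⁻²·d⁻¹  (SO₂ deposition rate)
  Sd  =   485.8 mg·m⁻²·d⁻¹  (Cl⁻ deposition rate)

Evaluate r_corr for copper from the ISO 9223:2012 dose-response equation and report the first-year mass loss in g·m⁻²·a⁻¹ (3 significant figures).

r_corr = 10.7 g·m⁻²·a⁻¹

copper: f(T) = -0.080·(T−10) [T>10 °C] = -0.4160
  SO₂ term: 0.0053·131.0^0.26·exp(0.059·56-0.4160) = 0.3381
  Sd branch = 0.01025·Sd^0.27·e^(0.036·RH+0.049·T) = 0.8611 μm/a
  sum: 0.3381 + 0.8611 → r_corr = 1.199 μm/a
Convert to mass loss: 1.199 μm/a × 8.96 g/cm³ = 10.74 g·m⁻²·a⁻¹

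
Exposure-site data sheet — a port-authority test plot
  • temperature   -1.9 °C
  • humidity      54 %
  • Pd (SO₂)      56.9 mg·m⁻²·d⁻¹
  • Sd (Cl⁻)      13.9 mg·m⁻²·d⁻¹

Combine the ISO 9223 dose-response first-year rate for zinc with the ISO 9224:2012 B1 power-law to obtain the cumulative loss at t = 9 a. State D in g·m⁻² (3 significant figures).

zinc: f(T) = +0.038·(T−10) [T≤10 °C] = -0.4522
  sulphur-dioxide contribution → 0.5824 μm/a
  chloride contribution → 0.1028 μm/a
  ⇒ r_corr(zinc) = 0.6852 μm/a
Power-law: D(9) = r_corr · 9^0.813
  D(9) = 0.6852 × 9^0.813 = 0.6852 × 5.968 = 4.089 μm
  Mass loss = 4.089 μm × 7.14 g/cm³ = 29.2 g·m⁻²

D(9) = 29.2 g·m⁻²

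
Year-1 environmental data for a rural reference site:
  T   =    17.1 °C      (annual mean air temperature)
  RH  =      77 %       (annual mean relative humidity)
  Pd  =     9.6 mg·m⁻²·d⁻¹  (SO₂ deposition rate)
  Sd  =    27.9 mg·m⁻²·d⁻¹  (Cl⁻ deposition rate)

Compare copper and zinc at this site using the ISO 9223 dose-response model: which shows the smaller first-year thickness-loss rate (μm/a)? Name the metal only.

copper

copper: T>10 °C ⇒ hinge -0.080·(17.1−10) = -0.5680
  sulphur-dioxide contribution → 0.5081 μm/a
  chloride contribution → 0.9307 μm/a
  ⇒ r_corr(copper) = 1.439 μm/a
zinc: T>10 °C ⇒ hinge -0.071·(17.1−10) = -0.5041
  sulphur-dioxide contribution → 0.728 μm/a
  chloride contribution → 0.9243 μm/a
  ⇒ r_corr(zinc) = 1.652 μm/a
Ordering by μm/a: zinc (1.65) > copper (1.44)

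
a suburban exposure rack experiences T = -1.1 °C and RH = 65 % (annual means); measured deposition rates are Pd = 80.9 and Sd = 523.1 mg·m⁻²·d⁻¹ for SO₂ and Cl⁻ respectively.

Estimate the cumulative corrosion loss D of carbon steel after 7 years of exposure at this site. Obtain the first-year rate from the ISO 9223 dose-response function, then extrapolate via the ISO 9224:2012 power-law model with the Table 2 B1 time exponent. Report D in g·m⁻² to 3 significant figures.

carbon steel: T≤10 °C ⇒ hinge +0.150·(-1.1−10) = -1.6650
  sulphur-dioxide contribution → 12.07 μm/a
  chloride contribution → 40.42 μm/a
  ⇒ r_corr(carbon steel) = 52.48 μm/a
Long-term exponent b (ISO 9224 Table 2, B1) = 0.523
  D(7) = 52.48 × 7^0.523 = 52.48 × 2.767 = 145.2 μm
  Mass loss = 145.2 μm × 7.85 g/cm³ = 1140 g·m⁻²

D(7) = 1.14e+03 g·m⁻²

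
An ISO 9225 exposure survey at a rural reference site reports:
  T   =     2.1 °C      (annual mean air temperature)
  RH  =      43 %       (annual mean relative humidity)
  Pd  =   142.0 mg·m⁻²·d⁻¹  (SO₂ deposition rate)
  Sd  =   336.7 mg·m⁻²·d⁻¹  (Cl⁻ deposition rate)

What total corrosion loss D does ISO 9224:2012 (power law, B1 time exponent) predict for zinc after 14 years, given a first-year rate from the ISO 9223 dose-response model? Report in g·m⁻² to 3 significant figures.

zinc: temperature factor f = +0.038·(-7.9) = -0.3002
  SO₂ term: 0.0129·142.0^0.44·exp(0.046·43-0.3002) = 0.6113
  Sd branch = 0.0175·Sd^0.57·e^(0.008·RH+0.085·T) = 0.8137 μm/a
  r_corr = 0.6113 + 0.8137 = 1.425 μm/a
Power-law: D(14) = r_corr · 14^0.813
  D(14) = 1.425 × 14^0.813 = 1.425 × 8.547 = 12.18 μm
  Mass loss = 12.18 μm × 7.14 g/cm³ = 86.96 g·m⁻²

D(14) = 87.0 g·m⁻²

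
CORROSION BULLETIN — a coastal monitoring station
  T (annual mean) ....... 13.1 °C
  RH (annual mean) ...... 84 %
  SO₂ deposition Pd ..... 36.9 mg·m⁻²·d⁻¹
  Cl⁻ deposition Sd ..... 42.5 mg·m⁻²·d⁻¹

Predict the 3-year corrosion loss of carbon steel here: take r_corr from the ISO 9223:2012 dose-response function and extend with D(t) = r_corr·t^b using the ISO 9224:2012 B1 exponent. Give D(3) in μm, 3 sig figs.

D(3) = 143 μm

carbon steel: f(T) = -0.054·(T−10) [T>10 °C] = -0.1674
  Pd branch = 1.77·Pd^0.52·e^(0.02·RH+f) = 52.45 μm/a
  Sd branch = 0.102·Sd^0.62·e^(0.033·RH+0.04·T) = 28.16 μm/a
  sum: 52.45 + 28.16 → r_corr = 80.61 μm/a
ISO 9224: D(t) = r_corr · t^b with b = 0.523 (carbon steel, B1)
  D(3) = 80.61 × 3^0.523 = 80.61 × 1.776 = 143.2 μm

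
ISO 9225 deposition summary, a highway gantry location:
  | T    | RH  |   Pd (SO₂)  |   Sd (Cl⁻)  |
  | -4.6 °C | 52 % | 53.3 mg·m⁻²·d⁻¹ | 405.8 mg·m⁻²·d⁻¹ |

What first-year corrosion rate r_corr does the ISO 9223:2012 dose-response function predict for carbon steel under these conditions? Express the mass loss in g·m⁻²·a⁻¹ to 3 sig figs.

carbon steel: temperature factor f = +0.150·(-14.6) = -2.1900
  SO₂ term: 1.77·53.3^0.52·exp(0.02·52-2.1900) = 4.43
  Cl⁻ term: 0.102·405.8^0.62·exp(0.033·52+0.04·-4.6) = 19.55
  r_corr = 4.43 + 19.55 = 23.98 μm/a
Convert to mass loss: 23.98 μm/a × 7.85 g/cm³ = 188.2 g·m⁻²·a⁻¹

r_corr = 188 g·m⁻²·a⁻¹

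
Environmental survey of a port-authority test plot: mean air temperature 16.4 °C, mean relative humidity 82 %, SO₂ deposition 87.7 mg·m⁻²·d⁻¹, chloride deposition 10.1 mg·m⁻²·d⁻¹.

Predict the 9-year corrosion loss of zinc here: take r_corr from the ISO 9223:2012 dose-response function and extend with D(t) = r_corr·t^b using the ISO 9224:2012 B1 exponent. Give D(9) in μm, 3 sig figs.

D(9) = 18.2 μm

zinc: f(T) = -0.071·(T−10) [T>10 °C] = -0.4544
  sulphur-dioxide contribution → 2.549 μm/a
  chloride contribution → 0.5079 μm/a
  total first-year rate 3.057 μm/a
ISO 9224: D(t) = r_corr · t^b with b = 0.813 (zinc, B1)
  D(9) = 3.057 × 9^0.813 = 3.057 × 5.968 = 18.24 μm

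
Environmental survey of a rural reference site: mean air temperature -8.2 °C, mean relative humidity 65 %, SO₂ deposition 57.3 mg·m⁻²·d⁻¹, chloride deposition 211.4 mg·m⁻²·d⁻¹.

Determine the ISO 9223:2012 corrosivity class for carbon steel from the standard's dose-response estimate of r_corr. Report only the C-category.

carbon steel: temperature factor f = +0.150·(-18.2) = -2.7300
  Pd branch = 1.77·Pd^0.52·e^(0.02·RH+f) = 3.477 μm/a
  Sd branch = 0.102·Sd^0.62·e^(0.033·RH+0.04·T) = 17.35 μm/a
  r_corr = 3.477 + 17.35 = 20.83 μm/a
ISO 9223 Table 2 (carbon steel): 1.3 < 20.8 ≤ 25 μm/a ⇒ C2

C2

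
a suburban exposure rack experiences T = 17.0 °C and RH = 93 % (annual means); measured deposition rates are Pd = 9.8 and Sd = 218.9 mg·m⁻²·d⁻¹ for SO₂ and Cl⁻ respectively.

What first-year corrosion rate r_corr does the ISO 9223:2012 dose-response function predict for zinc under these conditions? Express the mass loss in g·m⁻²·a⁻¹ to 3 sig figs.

r_corr = 35.1 g·m⁻²·a⁻¹

zinc: f(T) = -0.071·(T−10) [T>10 °C] = -0.4970
  sulphur-dioxide contribution → 1.545 μm/a
  chloride contribution → 3.37 μm/a
  total first-year rate 4.915 μm/a
Convert to mass loss: 4.915 μm/a × 7.14 g/cm³ = 35.09 g·m⁻²·a⁻¹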